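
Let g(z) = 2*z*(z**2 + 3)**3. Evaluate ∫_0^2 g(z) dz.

580

Let u = z**2 + 3, so du = 2*z dz. When z = 0, u = 3; when z = 2, u = 7.
The integral becomes ∫ u**3 du from 3 to 7, with antiderivative u**4/4.
Back in z: F(z) = (z**2 + 3)**4/4.
Then F(2) - F(0) = (2401/4) - (81/4) = 580.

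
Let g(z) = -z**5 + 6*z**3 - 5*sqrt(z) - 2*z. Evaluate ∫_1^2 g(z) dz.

37/3 - 20*sqrt(2)/3

By the power rule, an antiderivative is F(z) = -z**6/6 + 3*z**4/2 - 10*z**(3/2)/3 - z**2.
Then F(2) - F(1) = (28/3 - 20*sqrt(2)/3) - (-3) = 37/3 - 20*sqrt(2)/3.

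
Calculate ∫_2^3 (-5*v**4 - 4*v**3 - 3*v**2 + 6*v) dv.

-280

By the power rule, an antiderivative is F(v) = -v**5 - v**4 - v**3 + 3*v**2.
Then F(3) - F(2) = (-324) - (-44) = -280.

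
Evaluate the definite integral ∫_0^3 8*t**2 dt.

Let u = 2*t, so du = 2 dt. When t = 0, u = 0; when t = 3, u = 6.
The integral becomes ∫ u**2 du from 0 to 6, with antiderivative u**3/3.
Back in t: F(t) = 8*t**3/3.
Then F(3) - F(0) = (72) - (0) = 72.

72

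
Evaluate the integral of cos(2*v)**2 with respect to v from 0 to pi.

pi/2

Use the identity cos^2(2*v) = (1 + cos(4*v))/2.
An antiderivative is F(v) = v/2 + sin(4*v)/8.
Then F(pi) - F(0) = (pi/2) - (0) = pi/2.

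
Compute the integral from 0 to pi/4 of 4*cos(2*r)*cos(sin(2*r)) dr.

2*sin(1)

Let u = sin(2*r), so du = 2*cos(2*r) dr. When r = 0, u = 0; when r = pi/4, u = 1.
The integral becomes 2·∫ cos(u) du from 0 to 1, with antiderivative 2*sin(u).
Back in r: F(r) = 2*sin(sin(2*r)).
Then F(pi/4) - F(0) = (2*sin(1)) - (0) = 2*sin(1).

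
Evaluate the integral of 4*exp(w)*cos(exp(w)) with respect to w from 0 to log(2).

Let u = exp(w), so du = exp(w) dw. When w = 0, u = 1; when w = log(2), u = 2.
The integral becomes 4·∫ cos(u) du from 1 to 2, with antiderivative 4*sin(u).
Back in w: F(w) = 4*sin(exp(w)).
Then F(log(2)) - F(0) = (4*sin(2)) - (4*sin(1)) = -4*sin(1) + 4*sin(2).

-4*sin(1) + 4*sin(2)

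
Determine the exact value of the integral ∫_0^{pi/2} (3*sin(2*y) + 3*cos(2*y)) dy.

An antiderivative is F(y) = 3*sin(2*y)/2 - 3*cos(2*y)/2.
Then F(pi/2) - F(0) = (3/2) - (-3/2) = 3.

3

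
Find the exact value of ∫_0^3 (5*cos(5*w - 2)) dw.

Let u = 5*w - 2, so du = 5 dw. When w = 0, u = -2; when w = 3, u = 13.
The integral becomes ∫ cos(u) du from -2 to 13, with antiderivative sin(u).
Back in w: F(w) = sin(5*w - 2).
Then F(3) - F(0) = (sin(13)) - (-sin(2)) = sin(13) + sin(2).

sin(13) + sin(2)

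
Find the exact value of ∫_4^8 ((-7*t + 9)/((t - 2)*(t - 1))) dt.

Factor the denominator: t**2 - 3*t + 2 = (t - 1)(t - 2).
Partial fractions: (-7*t + 9)/((t - 2)*(t - 1)) = -2/(t - 1) - 5/(t - 2).
An antiderivative is F(t) = -5*log(t - 2) - 2*log(t - 1).
Then F(8) - F(4) = (-5*log(3) - 2*log(7) - 5*log(2)) - (-5*log(2) - 2*log(3)) = -2*log(7) - 3*log(3).

-2*log(7) - 3*log(3)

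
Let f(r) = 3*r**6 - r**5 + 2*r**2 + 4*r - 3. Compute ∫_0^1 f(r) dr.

-1/14

By the power rule, an antiderivative is F(r) = 3*r**7/7 - r**6/6 + 2*r**3/3 + 2*r**2 - 3*r.
Then F(1) - F(0) = (-1/14) - (0) = -1/14.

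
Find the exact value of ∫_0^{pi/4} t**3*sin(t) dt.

sqrt(2)*(-384 - pi**3 + 12*pi**2 + 96*pi)/128

Integrate by parts 3 times (u = t^3, dv = sin(t) dt).
An antiderivative is F(t) = -t**3*cos(t) + 3*t**2*sin(t) + 6*t*cos(t) - 6*sin(t).
Then F(pi/4) - F(0) = (sqrt(2)*(-384 - pi**3 + 12*pi**2 + 96*pi)/128) - (0) = sqrt(2)*(-384 - pi**3 + 12*pi**2 + 96*pi)/128.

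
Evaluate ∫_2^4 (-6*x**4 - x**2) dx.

By the power rule, an antiderivative is F(x) = -6*x**5/5 - x**3/3.
Then F(4) - F(2) = (-18752/15) - (-616/15) = -18136/15.

-18136/15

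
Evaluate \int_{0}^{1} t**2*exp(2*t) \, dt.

Integrate by parts twice (u = t^2, dv = exp(2*t) dt).
An antiderivative is F(t) = (2*t**2 - 2*t + 1)*exp(2*t)/4.
Then F(1) - F(0) = (exp(2)/4) - (1/4) = -1/4 + exp(2)/4.

-1/4 + exp(2)/4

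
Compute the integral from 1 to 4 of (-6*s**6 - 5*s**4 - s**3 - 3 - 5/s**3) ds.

By the power rule, an antiderivative is F(s) = -6*s**7/7 - s**5 - s**4/4 - 3*s + 5/(2*s**2).
Then F(4) - F(1) = (-3392093/224) - (-73/28) = -3391509/224.

-3391509/224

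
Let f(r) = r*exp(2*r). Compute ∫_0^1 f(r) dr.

1/4 + exp(2)/4

Integrate by parts once (u = r, dv = exp(2*r) dr).
An antiderivative is F(r) = (2*r - 1)*exp(2*r)/4.
Then F(1) - F(0) = (exp(2)/4) - (-1/4) = 1/4 + exp(2)/4.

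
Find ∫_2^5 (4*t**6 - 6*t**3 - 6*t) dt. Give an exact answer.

610305/14

By the power rule, an antiderivative is F(t) = 4*t**7/7 - 3*t**4/2 - 3*t**2.
Then F(5) - F(2) = (610825/14) - (260/7) = 610305/14.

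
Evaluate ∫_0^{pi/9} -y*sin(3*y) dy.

Integrate by parts once (u = y, dv = -sin(3*y) dy).
An antiderivative is F(y) = y*cos(3*y)/3 - sin(3*y)/9.
Then F(pi/9) - F(0) = (-sqrt(3)/18 + pi/54) - (0) = -sqrt(3)/18 + pi/54.

-sqrt(3)/18 + pi/54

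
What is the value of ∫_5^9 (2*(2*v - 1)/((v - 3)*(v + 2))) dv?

Factor the denominator: v**2 - v - 6 = (v + 2)(v - 3).
Partial fractions: 2*(2*v - 1)/((v - 3)*(v + 2)) = 2/(v + 2) + 2/(v - 3).
An antiderivative is F(v) = 2*log(v - 3) + 2*log(v + 2).
Then F(9) - F(5) = (2*log(2) + 2*log(3) + 2*log(11)) - (2*log(2) + 2*log(7)) = -2*log(7) + 2*log(3) + 2*log(11).

-2*log(7) + 2*log(3) + 2*log(11)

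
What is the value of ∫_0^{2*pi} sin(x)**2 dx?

Use the identity sin^2(x) = (1 - cos(2*x))/2.
An antiderivative is F(x) = x/2 - sin(2*x)/4.
Then F(2*pi) - F(0) = (pi) - (0) = pi.

pi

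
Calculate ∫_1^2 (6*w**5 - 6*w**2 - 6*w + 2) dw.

42

By the power rule, an antiderivative is F(w) = w**6 - 2*w**3 - 3*w**2 + 2*w.
Then F(2) - F(1) = (40) - (-2) = 42.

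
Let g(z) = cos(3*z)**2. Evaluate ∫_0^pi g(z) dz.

pi/2

Use the identity cos^2(3*z) = (1 + cos(6*z))/2.
An antiderivative is F(z) = z/2 + sin(6*z)/12.
Then F(pi) - F(0) = (pi/2) - (0) = pi/2.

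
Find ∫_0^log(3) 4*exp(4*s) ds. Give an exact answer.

Let u = exp(s), so du = exp(s) ds. When s = 0, u = 1; when s = log(3), u = 3.
The integral becomes 4·∫ u**3 du from 1 to 3, with antiderivative u**4.
Back in s: F(s) = exp(4*s).
Then F(log(3)) - F(0) = (81) - (1) = 80.

80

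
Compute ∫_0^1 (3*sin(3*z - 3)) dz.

Let u = 3*z - 3, so du = 3 dz. When z = 0, u = -3; when z = 1, u = 0.
The integral becomes ∫ sin(u) du from -3 to 0, with antiderivative -cos(u).
Back in z: F(z) = -cos(3*z - 3).
Then F(1) - F(0) = (-1) - (-cos(3)) = -1 + cos(3).

-1 + cos(3)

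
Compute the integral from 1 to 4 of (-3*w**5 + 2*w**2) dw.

By the power rule, an antiderivative is F(w) = -w**6/2 + 2*w**3/3.
Then F(4) - F(1) = (-6016/3) - (1/6) = -4011/2.

-4011/2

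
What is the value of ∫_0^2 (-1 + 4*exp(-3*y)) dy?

-2/3 - 4*exp(-6)/3

An antiderivative is F(y) = -y - 4*exp(-3*y)/3.
Then F(2) - F(0) = (-2 - 4*exp(-6)/3) - (-4/3) = -2/3 - 4*exp(-6)/3.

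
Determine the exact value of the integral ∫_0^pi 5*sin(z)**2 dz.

Use the identity sin^2(z) = (1 - cos(2*z))/2.
An antiderivative is F(z) = 5*z/2 - 5*sin(2*z)/4.
Then F(pi) - F(0) = (5*pi/2) - (0) = 5*pi/2.

5*pi/2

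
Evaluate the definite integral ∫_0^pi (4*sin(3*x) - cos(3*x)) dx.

8/3

An antiderivative is F(x) = -sin(3*x)/3 - 4*cos(3*x)/3.
Then F(pi) - F(0) = (4/3) - (-4/3) = 8/3.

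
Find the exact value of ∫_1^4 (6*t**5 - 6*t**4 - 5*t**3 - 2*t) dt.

50673/20

By the power rule, an antiderivative is F(t) = t**6 - 6*t**5/5 - 5*t**4/4 - t**2.
Then F(4) - F(1) = (12656/5) - (-49/20) = 50673/20.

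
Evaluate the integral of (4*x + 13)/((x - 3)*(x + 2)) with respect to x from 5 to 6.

-8*log(2) + log(7) + 5*log(3)

Factor the denominator: x**2 - x - 6 = (x + 2)(x - 3).
Partial fractions: (4*x + 13)/((x - 3)*(x + 2)) = -1/(x + 2) + 5/(x - 3).
An antiderivative is F(x) = 5*log(x - 3) - log(x + 2).
Then F(6) - F(5) = (-3*log(2) + 5*log(3)) - (log(32/7)) = -8*log(2) + log(7) + 5*log(3).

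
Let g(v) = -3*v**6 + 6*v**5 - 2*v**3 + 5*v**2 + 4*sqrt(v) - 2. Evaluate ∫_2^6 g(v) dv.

By the power rule, an antiderivative is F(v) = -3*v**7/7 + v**6 - v**4/2 + 8*v**(3/2)/3 + 5*v**3/3 - 2*v.
Then F(6) - F(2) = (-515316/7 + 16*sqrt(6)) - (16*sqrt(2)/3 + 220/21) = -1546168/21 - 16*sqrt(2)/3 + 16*sqrt(6).

-1546168/21 - 16*sqrt(2)/3 + 16*sqrt(6)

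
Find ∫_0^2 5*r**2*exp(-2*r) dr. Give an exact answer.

5/4 - 65*exp(-4)/4

Integrate by parts twice (u = r^2, dv = 5*exp(-2*r) dr).
An antiderivative is F(r) = (-10*r**2 - 10*r - 5)*exp(-2*r)/4.
Then F(2) - F(0) = (-65*exp(-4)/4) - (-5/4) = 5/4 - 65*exp(-4)/4.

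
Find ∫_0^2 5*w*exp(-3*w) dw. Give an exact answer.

Integrate by parts once (u = w, dv = 5*exp(-3*w) dw).
An antiderivative is F(w) = (-15*w - 5)*exp(-3*w)/9.
Then F(2) - F(0) = (-35*exp(-6)/9) - (-5/9) = 5/9 - 35*exp(-6)/9.

5/9 - 35*exp(-6)/9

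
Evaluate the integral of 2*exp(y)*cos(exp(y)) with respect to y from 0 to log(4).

-2*sin(1) + 2*sin(4)

Let u = exp(y), so du = exp(y) dy. When y = 0, u = 1; when y = log(4), u = 4.
The integral becomes 2·∫ cos(u) du from 1 to 4, with antiderivative 2*sin(u).
Back in y: F(y) = 2*sin(exp(y)).
Then F(log(4)) - F(0) = (2*sin(4)) - (2*sin(1)) = -2*sin(1) + 2*sin(4).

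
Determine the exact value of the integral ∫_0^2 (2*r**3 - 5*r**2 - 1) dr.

-22/3

By the power rule, an antiderivative is F(r) = r**4/2 - 5*r**3/3 - r.
Then F(2) - F(0) = (-22/3) - (0) = -22/3.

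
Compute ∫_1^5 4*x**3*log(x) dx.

-156 + 625*log(5)

Integrate by parts once (u = ln x, dv = 4*x**3 dx).
An antiderivative is F(x) = x**4*(4*log(x) - 1)/4.
Then F(5) - F(1) = (-625/4 + 625*log(5)) - (-1/4) = -156 + 625*log(5).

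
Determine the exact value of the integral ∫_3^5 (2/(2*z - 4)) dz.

An antiderivative is F(z) = log(2*z - 4).
Then F(5) - F(3) = (log(6)) - (log(2)) = log(3).

log(3)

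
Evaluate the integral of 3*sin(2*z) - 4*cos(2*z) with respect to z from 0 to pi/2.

3

An antiderivative is F(z) = -2*sin(2*z) - 3*cos(2*z)/2.
Then F(pi/2) - F(0) = (3/2) - (-3/2) = 3.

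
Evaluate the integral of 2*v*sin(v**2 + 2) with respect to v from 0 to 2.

Let u = v**2 + 2, so du = 2*v dv. When v = 0, u = 2; when v = 2, u = 6.
The integral becomes ∫ sin(u) du from 2 to 6, with antiderivative -cos(u).
Back in v: F(v) = -cos(v**2 + 2).
Then F(2) - F(0) = (-cos(6)) - (-cos(2)) = -cos(6) + cos(2).

-cos(6) + cos(2)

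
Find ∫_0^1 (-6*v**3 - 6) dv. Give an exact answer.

By the power rule, an antiderivative is F(v) = -3*v**4/2 - 6*v.
Then F(1) - F(0) = (-15/2) - (0) = -15/2.

-15/2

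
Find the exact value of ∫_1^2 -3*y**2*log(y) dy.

7/3 - 8*log(2)

Integrate by parts once (u = ln y, dv = -3*y**2 dy).
An antiderivative is F(y) = -y**3*(3*log(y) - 1)/3.
Then F(2) - F(1) = (8/3 - 8*log(2)) - (1/3) = 7/3 - 8*log(2).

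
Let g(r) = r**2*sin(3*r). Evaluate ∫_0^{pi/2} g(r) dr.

-pi/9 - 2/27

Integrate by parts twice (u = r^2, dv = sin(3*r) dr).
An antiderivative is F(r) = -r**2*cos(3*r)/3 + 2*r*sin(3*r)/9 + 2*cos(3*r)/27.
Then F(pi/2) - F(0) = (-pi/9) - (2/27) = -pi/9 - 2/27.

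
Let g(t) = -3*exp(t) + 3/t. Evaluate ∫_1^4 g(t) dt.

An antiderivative is F(t) = -3*exp(t) + 3*log(t).
Then F(4) - F(1) = (-3*exp(4) + 3*log(4)) - (-3*exp(1)) = -3*exp(4) + 3*log(4) + 3*exp(1).

-3*exp(4) + 3*log(4) + 3*exp(1)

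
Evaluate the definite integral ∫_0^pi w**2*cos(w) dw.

-2*pi

Integrate by parts twice (u = w^2, dv = cos(w) dw).
An antiderivative is F(w) = w**2*sin(w) + 2*w*cos(w) - 2*sin(w).
Then F(pi) - F(0) = (-2*pi) - (0) = -2*pi.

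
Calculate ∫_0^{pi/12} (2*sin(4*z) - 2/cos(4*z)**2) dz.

An antiderivative is F(z) = -cos(4*z)/2 - tan(4*z)/2.
Then F(pi/12) - F(0) = (-sqrt(3)/2 - 1/4) - (-1/2) = 1/4 - sqrt(3)/2.

1/4 - sqrt(3)/2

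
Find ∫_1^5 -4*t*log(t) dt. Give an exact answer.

24 - 50*log(5)

Integrate by parts once (u = ln t, dv = -4*t dt).
An antiderivative is F(t) = -t**2*(2*log(t) - 1).
Then F(5) - F(1) = (25 - 50*log(5)) - (1) = 24 - 50*log(5).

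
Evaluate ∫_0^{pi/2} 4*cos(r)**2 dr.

Use the identity cos^2(r) = (1 + cos(2*r))/2.
An antiderivative is F(r) = 2*r + sin(2*r).
Then F(pi/2) - F(0) = (pi) - (0) = pi.

pi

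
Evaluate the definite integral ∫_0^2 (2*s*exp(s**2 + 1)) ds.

Let u = s**2 + 1, so du = 2*s ds. When s = 0, u = 1; when s = 2, u = 5.
The integral becomes ∫ exp(u) du from 1 to 5, with antiderivative exp(u).
Back in s: F(s) = exp(s**2 + 1).
Then F(2) - F(0) = (exp(5)) - (exp(1)) = -exp(1) + exp(5).

-exp(1) + exp(5)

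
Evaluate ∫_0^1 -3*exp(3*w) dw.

An antiderivative is F(w) = -exp(3*w).
Then F(1) - F(0) = (-exp(3)) - (-1) = 1 - exp(3).

1 - exp(3)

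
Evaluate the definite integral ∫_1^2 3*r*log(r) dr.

-9/4 + log(64)

Integrate by parts once (u = ln r, dv = 3*r dr).
An antiderivative is F(r) = 3*r**2*(2*log(r) - 1)/4.
Then F(2) - F(1) = (-3 + log(64)) - (-3/4) = -9/4 + log(64).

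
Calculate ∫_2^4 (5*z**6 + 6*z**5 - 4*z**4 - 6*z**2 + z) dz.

By the power rule, an antiderivative is F(z) = 5*z**7/7 + z**6 - 4*z**5/5 - 2*z**3 + z**2/2.
Then F(4) - F(2) = (520088/35) - (4054/35) = 516034/35.

516034/35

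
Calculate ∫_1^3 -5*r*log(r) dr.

Integrate by parts once (u = ln r, dv = -5*r dr).
An antiderivative is F(r) = -5*r**2*(2*log(r) - 1)/4.
Then F(3) - F(1) = (45/4 - 45*log(3)/2) - (5/4) = 10 - 45*log(3)/2.

10 - 45*log(3)/2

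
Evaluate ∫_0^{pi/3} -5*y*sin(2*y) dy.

-5*pi/12 - 5*sqrt(3)/8

Integrate by parts once (u = y, dv = -5*sin(2*y) dy).
An antiderivative is F(y) = 5*y*cos(2*y)/2 - 5*sin(2*y)/4.
Then F(pi/3) - F(0) = (-5*pi/12 - 5*sqrt(3)/8) - (0) = -5*pi/12 - 5*sqrt(3)/8.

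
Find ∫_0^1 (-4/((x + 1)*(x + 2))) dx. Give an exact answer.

-8*log(2) + 4*log(3)

Factor the denominator: x**2 + 3*x + 2 = (x + 2)(x + 1).
Partial fractions: -4/((x + 1)*(x + 2)) = 4/(x + 2) - 4/(x + 1).
An antiderivative is F(x) = -4*log(x + 1) + 4*log(x + 2).
Then F(1) - F(0) = (log(81/16)) - (log(16)) = -8*log(2) + 4*log(3).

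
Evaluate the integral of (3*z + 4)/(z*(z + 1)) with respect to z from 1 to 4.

Factor the denominator: z**2 + z = (z + 1)z.
Partial fractions: (3*z + 4)/(z*(z + 1)) = -1/(z + 1) + 4/z.
An antiderivative is F(z) = 4*log(z) - log(z + 1).
Then F(4) - F(1) = (-log(5) + 8*log(2)) - (-log(2)) = -log(5) + 9*log(2).

-log(5) + 9*log(2)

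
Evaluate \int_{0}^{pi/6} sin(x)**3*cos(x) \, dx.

Let u = sin(x), so du = cos(x) dx. When x = 0, u = 0; when x = pi/6, u = 1/2.
The integral becomes ∫ u**3 du from 0 to 1/2, with antiderivative u**4/4.
Back in x: F(x) = sin(x)**4/4.
Then F(pi/6) - F(0) = (1/64) - (0) = 1/64.

1/64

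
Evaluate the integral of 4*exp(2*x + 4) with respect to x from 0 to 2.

-2*(1 - exp(4))*exp(4)

Let u = 2*x + 4, so du = 2 dx. When x = 0, u = 4; when x = 2, u = 8.
The integral becomes 2·∫ exp(u) du from 4 to 8, with antiderivative 2*exp(u).
Back in x: F(x) = 2*exp(2*x + 4).
Then F(2) - F(0) = (2*exp(8)) - (2*exp(4)) = -2*(1 - exp(4))*exp(4).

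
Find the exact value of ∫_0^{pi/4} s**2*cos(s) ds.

Integrate by parts twice (u = s^2, dv = cos(s) ds).
An antiderivative is F(s) = s**2*sin(s) + 2*s*cos(s) - 2*sin(s).
Then F(pi/4) - F(0) = (sqrt(2)*(-32 + pi**2 + 8*pi)/32) - (0) = sqrt(2)*(-32 + pi**2 + 8*pi)/32.

sqrt(2)*(-32 + pi**2 + 8*pi)/32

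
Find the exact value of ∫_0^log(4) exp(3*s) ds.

Let u = exp(s), so du = exp(s) ds. When s = 0, u = 1; when s = log(4), u = 4.
The integral becomes ∫ u**2 du from 1 to 4, with antiderivative u**3/3.
Back in s: F(s) = exp(3*s)/3.
Then F(log(4)) - F(0) = (64/3) - (1/3) = 21.

21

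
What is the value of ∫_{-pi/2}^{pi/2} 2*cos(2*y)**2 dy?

pi

Use the identity cos^2(2*y) = (1 + cos(4*y))/2.
An antiderivative is F(y) = y + sin(4*y)/4.
Then F(pi/2) - F(-pi/2) = (pi/2) - (-pi/2) = pi.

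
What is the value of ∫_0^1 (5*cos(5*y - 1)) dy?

Let u = 5*y - 1, so du = 5 dy. When y = 0, u = -1; when y = 1, u = 4.
The integral becomes ∫ cos(u) du from -1 to 4, with antiderivative sin(u).
Back in y: F(y) = sin(5*y - 1).
Then F(1) - F(0) = (sin(4)) - (-sin(1)) = sin(4) + sin(1).

sin(4) + sin(1)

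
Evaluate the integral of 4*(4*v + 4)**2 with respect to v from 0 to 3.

1344

Let u = 4*v + 4, so du = 4 dv. When v = 0, u = 4; when v = 3, u = 16.
The integral becomes ∫ u**2 du from 4 to 16, with antiderivative u**3/3.
Back in v: F(v) = (4*v + 4)**3/3.
Then F(3) - F(0) = (4096/3) - (64/3) = 1344.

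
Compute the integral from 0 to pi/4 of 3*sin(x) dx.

An antiderivative is F(x) = -3*cos(x).
Then F(pi/4) - F(0) = (-3*sqrt(2)/2) - (-3) = 3 - 3*sqrt(2)/2.

3 - 3*sqrt(2)/2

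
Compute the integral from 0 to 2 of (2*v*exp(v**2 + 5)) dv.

-exp(5) + exp(9)

Let u = v**2 + 5, so du = 2*v dv. When v = 0, u = 5; when v = 2, u = 9.
The integral becomes ∫ exp(u) du from 5 to 9, with antiderivative exp(u).
Back in v: F(v) = exp(v**2 + 5).
Then F(2) - F(0) = (exp(9)) - (exp(5)) = -exp(5) + exp(9).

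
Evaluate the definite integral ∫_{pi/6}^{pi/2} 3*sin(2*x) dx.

9/4

An antiderivative is F(x) = -3*cos(2*x)/2.
Then F(pi/2) - F(pi/6) = (3/2) - (-3/4) = 9/4.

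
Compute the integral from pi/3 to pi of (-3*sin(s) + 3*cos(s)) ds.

-9/2 - 3*sqrt(3)/2

An antiderivative is F(s) = 3*sin(s) + 3*cos(s).
Then F(pi) - F(pi/3) = (-3) - (3/2 + 3*sqrt(3)/2) = -9/2 - 3*sqrt(3)/2.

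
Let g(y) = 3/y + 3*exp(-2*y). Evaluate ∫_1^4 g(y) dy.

An antiderivative is F(y) = 3*log(y) - 3*exp(-2*y)/2.
Then F(4) - F(1) = (-3*exp(-8)/2 + 6*log(2)) - (-3*exp(-2)/2) = -3*exp(-8)/2 + 3*exp(-2)/2 + 6*log(2).

-3*exp(-8)/2 + 3*exp(-2)/2 + 6*log(2)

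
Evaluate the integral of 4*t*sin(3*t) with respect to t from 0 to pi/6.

Integrate by parts once (u = t, dv = 4*sin(3*t) dt).
An antiderivative is F(t) = -4*t*cos(3*t)/3 + 4*sin(3*t)/9.
Then F(pi/6) - F(0) = (4/9) - (0) = 4/9.

4/9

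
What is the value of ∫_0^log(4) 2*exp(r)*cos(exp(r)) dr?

Let u = exp(r), so du = exp(r) dr. When r = 0, u = 1; when r = log(4), u = 4.
The integral becomes 2·∫ cos(u) du from 1 to 4, with antiderivative 2*sin(u).
Back in r: F(r) = 2*sin(exp(r)).
Then F(log(4)) - F(0) = (2*sin(4)) - (2*sin(1)) = -2*sin(1) + 2*sin(4).

-2*sin(1) + 2*sin(4)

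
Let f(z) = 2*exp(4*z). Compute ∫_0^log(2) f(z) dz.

Let u = exp(z), so du = exp(z) dz. When z = 0, u = 1; when z = log(2), u = 2.
The integral becomes 2·∫ u**3 du from 1 to 2, with antiderivative u**4/2.
Back in z: F(z) = exp(4*z)/2.
Then F(log(2)) - F(0) = (8) - (1/2) = 15/2.

15/2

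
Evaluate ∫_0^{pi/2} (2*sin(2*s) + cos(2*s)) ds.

2

An antiderivative is F(s) = sin(2*s)/2 - cos(2*s).
Then F(pi/2) - F(0) = (1) - (-1) = 2.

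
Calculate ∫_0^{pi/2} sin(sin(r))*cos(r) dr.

1 - cos(1)

Let u = sin(r), so du = cos(r) dr. When r = 0, u = 0; when r = pi/2, u = 1.
The integral becomes ∫ sin(u) du from 0 to 1, with antiderivative -cos(u).
Back in r: F(r) = -cos(sin(r)).
Then F(pi/2) - F(0) = (-cos(1)) - (-1) = 1 - cos(1).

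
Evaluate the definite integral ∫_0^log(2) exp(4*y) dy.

Let u = exp(y), so du = exp(y) dy. When y = 0, u = 1; when y = log(2), u = 2.
The integral becomes ∫ u**3 du from 1 to 2, with antiderivative u**4/4.
Back in y: F(y) = exp(4*y)/4.
Then F(log(2)) - F(0) = (4) - (1/4) = 15/4.

15/4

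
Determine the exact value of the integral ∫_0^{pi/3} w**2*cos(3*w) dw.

-2*pi/27

Integrate by parts twice (u = w^2, dv = cos(3*w) dw).
An antiderivative is F(w) = w**2*sin(3*w)/3 + 2*w*cos(3*w)/9 - 2*sin(3*w)/27.
Then F(pi/3) - F(0) = (-2*pi/27) - (0) = -2*pi/27.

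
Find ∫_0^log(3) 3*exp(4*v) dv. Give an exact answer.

60

Let u = exp(v), so du = exp(v) dv. When v = 0, u = 1; when v = log(3), u = 3.
The integral becomes 3·∫ u**3 du from 1 to 3, with antiderivative 3*u**4/4.
Back in v: F(v) = 3*exp(4*v)/4.
Then F(log(3)) - F(0) = (243/4) - (3/4) = 60.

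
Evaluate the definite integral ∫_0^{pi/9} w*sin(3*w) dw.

-pi/54 + sqrt(3)/18

Integrate by parts once (u = w, dv = sin(3*w) dw).
An antiderivative is F(w) = -w*cos(3*w)/3 + sin(3*w)/9.
Then F(pi/9) - F(0) = (-pi/54 + sqrt(3)/18) - (0) = -pi/54 + sqrt(3)/18.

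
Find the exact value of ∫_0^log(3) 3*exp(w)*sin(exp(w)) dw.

3*cos(1) - 3*cos(3)

Let u = exp(w), so du = exp(w) dw. When w = 0, u = 1; when w = log(3), u = 3.
The integral becomes 3·∫ sin(u) du from 1 to 3, with antiderivative -3*cos(u).
Back in w: F(w) = -3*cos(exp(w)).
Then F(log(3)) - F(0) = (-3*cos(3)) - (-3*cos(1)) = 3*cos(1) - 3*cos(3).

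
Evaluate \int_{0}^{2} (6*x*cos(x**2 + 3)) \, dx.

Let u = x**2 + 3, so du = 2*x dx. When x = 0, u = 3; when x = 2, u = 7.
The integral becomes 3·∫ cos(u) du from 3 to 7, with antiderivative 3*sin(u).
Back in x: F(x) = 3*sin(x**2 + 3).
Then F(2) - F(0) = (3*sin(7)) - (3*sin(3)) = -3*sin(3) + 3*sin(7).

-3*sin(3) + 3*sin(7)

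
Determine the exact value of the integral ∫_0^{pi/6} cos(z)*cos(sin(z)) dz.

sin(1/2)

Let u = sin(z), so du = cos(z) dz. When z = 0, u = 0; when z = pi/6, u = 1/2.
The integral becomes ∫ cos(u) du from 0 to 1/2, with antiderivative sin(u).
Back in z: F(z) = sin(sin(z)).
Then F(pi/6) - F(0) = (sin(1/2)) - (0) = sin(1/2).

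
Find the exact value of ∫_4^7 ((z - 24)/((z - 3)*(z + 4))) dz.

-18*log(2) + 4*log(11)

Factor the denominator: z**2 + z - 12 = (z + 4)(z - 3).
Partial fractions: (z - 24)/((z - 3)*(z + 4)) = 4/(z + 4) - 3/(z - 3).
An antiderivative is F(z) = -3*log(z - 3) + 4*log(z + 4).
Then F(7) - F(4) = (-6*log(2) + 4*log(11)) - (12*log(2)) = -18*log(2) + 4*log(11).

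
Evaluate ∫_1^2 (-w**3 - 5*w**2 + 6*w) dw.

-77/12

By the power rule, an antiderivative is F(w) = -w**4/4 - 5*w**3/3 + 3*w**2.
Then F(2) - F(1) = (-16/3) - (13/12) = -77/12.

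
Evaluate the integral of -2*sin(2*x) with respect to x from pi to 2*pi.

An antiderivative is F(x) = cos(2*x).
Then F(2*pi) - F(pi) = (1) - (1) = 0.

0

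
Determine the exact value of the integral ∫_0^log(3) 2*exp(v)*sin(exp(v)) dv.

Let u = exp(v), so du = exp(v) dv. When v = 0, u = 1; when v = log(3), u = 3.
The integral becomes 2·∫ sin(u) du from 1 to 3, with antiderivative -2*cos(u).
Back in v: F(v) = -2*cos(exp(v)).
Then F(log(3)) - F(0) = (-2*cos(3)) - (-2*cos(1)) = 2*cos(1) - 2*cos(3).

2*cos(1) - 2*cos(3)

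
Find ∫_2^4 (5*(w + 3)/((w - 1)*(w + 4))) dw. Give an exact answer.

Factor the denominator: w**2 + 3*w - 4 = (w + 4)(w - 1).
Partial fractions: 5*(w + 3)/((w - 1)*(w + 4)) = 1/(w + 4) + 4/(w - 1).
An antiderivative is F(w) = 4*log(w - 1) + log(w + 4).
Then F(4) - F(2) = (3*log(2) + 4*log(3)) - (log(6)) = 2*log(2) + 3*log(3).

2*log(2) + 3*log(3)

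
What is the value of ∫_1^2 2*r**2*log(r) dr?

-14/9 + 16*log(2)/3

Integrate by parts once (u = ln r, dv = 2*r**2 dr).
An antiderivative is F(r) = 2*r**3*(3*log(r) - 1)/9.
Then F(2) - F(1) = (-16/9 + 16*log(2)/3) - (-2/9) = -14/9 + 16*log(2)/3.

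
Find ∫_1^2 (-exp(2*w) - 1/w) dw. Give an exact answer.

An antiderivative is F(w) = -exp(2*w)/2 - log(w).
Then F(2) - F(1) = (-exp(4)/2 - log(2)) - (-exp(2)/2) = -exp(4)/2 - log(2) + exp(2)/2.

-exp(4)/2 - log(2) + exp(2)/2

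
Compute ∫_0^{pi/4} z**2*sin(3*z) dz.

-2/27 - sqrt(2)/27 + sqrt(2)*pi/36 + sqrt(2)*pi**2/96

Integrate by parts twice (u = z^2, dv = sin(3*z) dz).
An antiderivative is F(z) = -z**2*cos(3*z)/3 + 2*z*sin(3*z)/9 + 2*cos(3*z)/27.
Then F(pi/4) - F(0) = (sqrt(2)*(-32 + 24*pi + 9*pi**2)/864) - (2/27) = -2/27 - sqrt(2)/27 + sqrt(2)*pi/36 + sqrt(2)*pi**2/96.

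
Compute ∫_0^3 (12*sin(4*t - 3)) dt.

3*cos(3) - 3*cos(9)

Let u = 4*t - 3, so du = 4 dt. When t = 0, u = -3; when t = 3, u = 9.
The integral becomes 3·∫ sin(u) du from -3 to 9, with antiderivative -3*cos(u).
Back in t: F(t) = -3*cos(4*t - 3).
Then F(3) - F(0) = (-3*cos(9)) - (-3*cos(3)) = 3*cos(3) - 3*cos(9).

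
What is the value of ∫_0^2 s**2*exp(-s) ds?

Integrate by parts twice (u = s^2, dv = exp(-s) ds).
An antiderivative is F(s) = (-s**2 - 2*s - 2)*exp(-s).
Then F(2) - F(0) = (-10*exp(-2)) - (-2) = 2 - 10*exp(-2).

2 - 10*exp(-2)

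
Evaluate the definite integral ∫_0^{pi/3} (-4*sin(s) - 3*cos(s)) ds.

-3*sqrt(3)/2 - 2

An antiderivative is F(s) = -3*sin(s) + 4*cos(s).
Then F(pi/3) - F(0) = (2 - 3*sqrt(3)/2) - (4) = -3*sqrt(3)/2 - 2.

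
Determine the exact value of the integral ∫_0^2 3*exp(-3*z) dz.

An antiderivative is F(z) = -exp(-3*z).
Then F(2) - F(0) = (-exp(-6)) - (-1) = 1 - exp(-6).

1 - exp(-6)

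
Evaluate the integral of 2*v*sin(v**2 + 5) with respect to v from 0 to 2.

Let u = v**2 + 5, so du = 2*v dv. When v = 0, u = 5; when v = 2, u = 9.
The integral becomes ∫ sin(u) du from 5 to 9, with antiderivative -cos(u).
Back in v: F(v) = -cos(v**2 + 5).
Then F(2) - F(0) = (-cos(9)) - (-cos(5)) = cos(5) - cos(9).

cos(5) - cos(9)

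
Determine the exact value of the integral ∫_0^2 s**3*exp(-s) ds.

Integrate by parts 3 times (u = s^3, dv = exp(-s) ds).
An antiderivative is F(s) = (-s**3 - 3*s**2 - 6*s - 6)*exp(-s).
Then F(2) - F(0) = (-38*exp(-2)) - (-6) = 6 - 38*exp(-2).

6 - 38*exp(-2)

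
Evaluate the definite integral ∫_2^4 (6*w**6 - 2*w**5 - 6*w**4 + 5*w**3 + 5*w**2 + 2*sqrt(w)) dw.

By the power rule, an antiderivative is F(w) = 6*w**7/7 - w**6/3 - 6*w**5/5 + 5*w**4/4 + 4*w**(3/2)/3 + 5*w**3/3.
Then F(4) - F(2) = (416032/35) - (8*sqrt(2)/3 + 2916/35) = 413116/35 - 8*sqrt(2)/3.

413116/35 - 8*sqrt(2)/3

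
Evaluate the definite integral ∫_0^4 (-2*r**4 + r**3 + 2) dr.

By the power rule, an antiderivative is F(r) = -2*r**5/5 + r**4/4 + 2*r.
Then F(4) - F(0) = (-1688/5) - (0) = -1688/5.

-1688/5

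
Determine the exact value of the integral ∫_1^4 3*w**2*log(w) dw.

Integrate by parts once (u = ln w, dv = 3*w**2 dw).
An antiderivative is F(w) = w**3*(3*log(w) - 1)/3.
Then F(4) - F(1) = (-64/3 + 128*log(2)) - (-1/3) = -21 + 128*log(2).

-21 + 128*log(2)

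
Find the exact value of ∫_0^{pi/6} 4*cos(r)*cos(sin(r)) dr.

Let u = sin(r), so du = cos(r) dr. When r = 0, u = 0; when r = pi/6, u = 1/2.
The integral becomes 4·∫ cos(u) du from 0 to 1/2, with antiderivative 4*sin(u).
Back in r: F(r) = 4*sin(sin(r)).
Then F(pi/6) - F(0) = (4*sin(1/2)) - (0) = 4*sin(1/2).

4*sin(1/2)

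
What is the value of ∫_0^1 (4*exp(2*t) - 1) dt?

An antiderivative is F(t) = 2*exp(2*t) - t.
Then F(1) - F(0) = (-1 + 2*exp(2)) - (2) = -3 + 2*exp(2).

-3 + 2*exp(2)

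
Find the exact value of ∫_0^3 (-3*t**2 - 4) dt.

By the power rule, an antiderivative is F(t) = -t**3 - 4*t.
Then F(3) - F(0) = (-39) - (0) = -39.

-39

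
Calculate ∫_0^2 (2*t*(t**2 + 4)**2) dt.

448/3

Let u = t**2 + 4, so du = 2*t dt. When t = 0, u = 4; when t = 2, u = 8.
The integral becomes ∫ u**2 du from 4 to 8, with antiderivative u**3/3.
Back in t: F(t) = (t**2 + 4)**3/3.
Then F(2) - F(0) = (512/3) - (64/3) = 448/3.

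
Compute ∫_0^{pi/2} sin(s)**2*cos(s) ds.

Let u = sin(s), so du = cos(s) ds. When s = 0, u = 0; when s = pi/2, u = 1.
The integral becomes ∫ u**2 du from 0 to 1, with antiderivative u**3/3.
Back in s: F(s) = sin(s)**3/3.
Then F(pi/2) - F(0) = (1/3) - (0) = 1/3.

1/3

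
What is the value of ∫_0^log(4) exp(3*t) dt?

21

Let u = exp(t), so du = exp(t) dt. When t = 0, u = 1; when t = log(4), u = 4.
The integral becomes ∫ u**2 du from 1 to 4, with antiderivative u**3/3.
Back in t: F(t) = exp(3*t)/3.
Then F(log(4)) - F(0) = (64/3) - (1/3) = 21.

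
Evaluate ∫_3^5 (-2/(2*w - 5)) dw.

-log(5)

An antiderivative is F(w) = -log(2*w - 5).
Then F(5) - F(3) = (-log(5)) - (0) = -log(5).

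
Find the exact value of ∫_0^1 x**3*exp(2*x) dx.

Integrate by parts 3 times (u = x^3, dv = exp(2*x) dx).
An antiderivative is F(x) = (4*x**3 - 6*x**2 + 6*x - 3)*exp(2*x)/8.
Then F(1) - F(0) = (exp(2)/8) - (-3/8) = 3/8 + exp(2)/8.

3/8 + exp(2)/8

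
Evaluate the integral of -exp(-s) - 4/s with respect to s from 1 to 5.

-4*log(5) - exp(-1) + exp(-5)

An antiderivative is F(s) = -4*log(s) + exp(-s).
Then F(5) - F(1) = (-4*log(5) + exp(-5)) - (exp(-1)) = -4*log(5) - exp(-1) + exp(-5).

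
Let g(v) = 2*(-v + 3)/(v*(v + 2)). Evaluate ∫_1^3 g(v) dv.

Factor the denominator: v**2 + 2*v = (v + 2)v.
Partial fractions: 2*(-v + 3)/(v*(v + 2)) = -5/(v + 2) + 3/v.
An antiderivative is F(v) = 3*log(v) - 5*log(v + 2).
Then F(3) - F(1) = (-5*log(5) + 3*log(3)) - (-5*log(3)) = -5*log(5) + 8*log(3).

-5*log(5) + 8*log(3)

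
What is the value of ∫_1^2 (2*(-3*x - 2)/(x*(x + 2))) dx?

-10*log(2) + 4*log(3)

Factor the denominator: x**2 + 2*x = (x + 2)x.
Partial fractions: 2*(-3*x - 2)/(x*(x + 2)) = -4/(x + 2) - 2/x.
An antiderivative is F(x) = -2*log(x) - 4*log(x + 2).
Then F(2) - F(1) = (-10*log(2)) - (-log(81)) = -10*log(2) + 4*log(3).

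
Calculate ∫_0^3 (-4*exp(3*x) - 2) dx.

-4*exp(9)/3 - 14/3

An antiderivative is F(x) = -4*exp(3*x)/3 - 2*x.
Then F(3) - F(0) = (-4*exp(9)/3 - 6) - (-4/3) = -4*exp(9)/3 - 14/3.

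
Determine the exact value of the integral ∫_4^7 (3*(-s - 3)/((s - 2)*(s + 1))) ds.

Factor the denominator: s**2 - s - 2 = (s + 1)(s - 2).
Partial fractions: 3*(-s - 3)/((s - 2)*(s + 1)) = 2/(s + 1) - 5/(s - 2).
An antiderivative is F(s) = -5*log(s - 2) + 2*log(s + 1).
Then F(7) - F(4) = (-5*log(5) + 6*log(2)) - (log(25/32)) = -7*log(5) + 11*log(2).

-7*log(5) + 11*log(2)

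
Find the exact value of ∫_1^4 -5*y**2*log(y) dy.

Integrate by parts once (u = ln y, dv = -5*y**2 dy).
An antiderivative is F(y) = -5*y**3*(3*log(y) - 1)/9.
Then F(4) - F(1) = (320/9 - 640*log(2)/3) - (5/9) = 35 - 640*log(2)/3.

35 - 640*log(2)/3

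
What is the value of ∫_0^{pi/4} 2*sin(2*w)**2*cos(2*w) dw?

Let u = sin(2*w), so du = 2*cos(2*w) dw. When w = 0, u = 0; when w = pi/4, u = 1.
The integral becomes ∫ u**2 du from 0 to 1, with antiderivative u**3/3.
Back in w: F(w) = sin(2*w)**3/3.
Then F(pi/4) - F(0) = (1/3) - (0) = 1/3.

1/3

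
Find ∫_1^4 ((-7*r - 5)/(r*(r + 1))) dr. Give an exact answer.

-8*log(2) - 2*log(5)

Factor the denominator: r**2 + r = (r + 1)r.
Partial fractions: (-7*r - 5)/(r*(r + 1)) = -2/(r + 1) - 5/r.
An antiderivative is F(r) = -5*log(r) - 2*log(r + 1).
Then F(4) - F(1) = (-10*log(2) - 2*log(5)) - (-log(4)) = -8*log(2) - 2*log(5).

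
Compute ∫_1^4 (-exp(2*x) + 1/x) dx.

An antiderivative is F(x) = -exp(2*x)/2 + log(x).
Then F(4) - F(1) = (-exp(8)/2 + log(4)) - (-exp(2)/2) = -exp(8)/2 + log(4) + exp(2)/2.

-exp(8)/2 + log(4) + exp(2)/2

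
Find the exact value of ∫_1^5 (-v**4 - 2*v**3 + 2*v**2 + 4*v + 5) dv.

By the power rule, an antiderivative is F(v) = -v**5/5 - v**4/2 + 2*v**3/3 + 2*v**2 + 5*v.
Then F(5) - F(1) = (-4675/6) - (209/30) = -11792/15.

-11792/15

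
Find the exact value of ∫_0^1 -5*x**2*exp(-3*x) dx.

-10/27 + 85*exp(-3)/27

Integrate by parts twice (u = x^2, dv = -5*exp(-3*x) dx).
An antiderivative is F(x) = (45*x**2 + 30*x + 10)*exp(-3*x)/27.
Then F(1) - F(0) = (85*exp(-3)/27) - (10/27) = -10/27 + 85*exp(-3)/27.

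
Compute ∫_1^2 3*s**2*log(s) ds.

Integrate by parts once (u = ln s, dv = 3*s**2 ds).
An antiderivative is F(s) = s**3*(3*log(s) - 1)/3.
Then F(2) - F(1) = (-8/3 + 8*log(2)) - (-1/3) = -7/3 + 8*log(2).

-7/3 + 8*log(2)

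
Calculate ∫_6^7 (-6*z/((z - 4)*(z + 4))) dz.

Factor the denominator: z**2 - 16 = (z + 4)(z - 4).
Partial fractions: -6*z/((z - 4)*(z + 4)) = -3/(z + 4) - 3/(z - 4).
An antiderivative is F(z) = -3*log(z - 4) - 3*log(z + 4).
Then F(7) - F(6) = (-3*log(11) - 3*log(3)) - (-3*log(5) - 6*log(2)) = -3*log(11) - 3*log(3) + 6*log(2) + 3*log(5).

-3*log(11) - 3*log(3) + 6*log(2) + 3*log(5)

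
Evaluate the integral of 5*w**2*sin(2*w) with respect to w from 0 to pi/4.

Integrate by parts twice (u = w^2, dv = 5*sin(2*w) dw).
An antiderivative is F(w) = -5*w**2*cos(2*w)/2 + 5*w*sin(2*w)/2 + 5*cos(2*w)/4.
Then F(pi/4) - F(0) = (5*pi/8) - (5/4) = -5/4 + 5*pi/8.

-5/4 + 5*pi/8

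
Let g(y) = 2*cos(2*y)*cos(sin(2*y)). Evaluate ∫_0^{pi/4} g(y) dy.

sin(1)

Let u = sin(2*y), so du = 2*cos(2*y) dy. When y = 0, u = 0; when y = pi/4, u = 1.
The integral becomes ∫ cos(u) du from 0 to 1, with antiderivative sin(u).
Back in y: F(y) = sin(sin(2*y)).
Then F(pi/4) - F(0) = (sin(1)) - (0) = sin(1).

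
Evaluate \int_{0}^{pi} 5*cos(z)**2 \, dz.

Use the identity cos^2(z) = (1 + cos(2*z))/2.
An antiderivative is F(z) = 5*z/2 + 5*sin(2*z)/4.
Then F(pi) - F(0) = (5*pi/2) - (0) = 5*pi/2.

5*pi/2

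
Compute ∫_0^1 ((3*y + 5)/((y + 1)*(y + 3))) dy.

log(32/9)

Factor the denominator: y**2 + 4*y + 3 = (y + 3)(y + 1).
Partial fractions: (3*y + 5)/((y + 1)*(y + 3)) = 2/(y + 3) + 1/(y + 1).
An antiderivative is F(y) = log(y + 1) + 2*log(y + 3).
Then F(1) - F(0) = (log(32)) - (log(9)) = log(32/9).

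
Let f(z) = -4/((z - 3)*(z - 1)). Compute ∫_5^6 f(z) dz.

Factor the denominator: z**2 - 4*z + 3 = (z - 1)(z - 3).
Partial fractions: -4/((z - 3)*(z - 1)) = 2/(z - 1) - 2/(z - 3).
An antiderivative is F(z) = -2*log(z - 3) + 2*log(z - 1).
Then F(6) - F(5) = (log(25/9)) - (log(4)) = log(25/36).

log(25/36)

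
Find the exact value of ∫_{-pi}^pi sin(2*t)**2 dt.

Use the identity sin^2(2*t) = (1 - cos(4*t))/2.
An antiderivative is F(t) = t/2 - sin(4*t)/8.
Then F(pi) - F(-pi) = (pi/2) - (-pi/2) = pi.

pi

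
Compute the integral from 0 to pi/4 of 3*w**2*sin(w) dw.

-6 - 3*sqrt(2)*pi**2/32 + 3*sqrt(2)*pi/4 + 3*sqrt(2)

Integrate by parts twice (u = w^2, dv = 3*sin(w) dw).
An antiderivative is F(w) = -3*w**2*cos(w) + 6*w*sin(w) + 6*cos(w).
Then F(pi/4) - F(0) = (3*sqrt(2)*(-pi**2 + 8*pi + 32)/32) - (6) = -6 - 3*sqrt(2)*pi**2/32 + 3*sqrt(2)*pi/4 + 3*sqrt(2).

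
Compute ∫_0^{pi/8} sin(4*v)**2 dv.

pi/16

Use the identity sin^2(4*v) = (1 - cos(8*v))/2.
An antiderivative is F(v) = v/2 - sin(8*v)/16.
Then F(pi/8) - F(0) = (pi/16) - (0) = pi/16.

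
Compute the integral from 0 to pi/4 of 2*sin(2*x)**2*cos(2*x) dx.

1/3

Let u = sin(2*x), so du = 2*cos(2*x) dx. When x = 0, u = 0; when x = pi/4, u = 1.
The integral becomes ∫ u**2 du from 0 to 1, with antiderivative u**3/3.
Back in x: F(x) = sin(2*x)**3/3.
Then F(pi/4) - F(0) = (1/3) - (0) = 1/3.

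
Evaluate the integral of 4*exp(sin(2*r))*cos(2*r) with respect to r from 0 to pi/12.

-2 + 2*exp(1/2)

Let u = sin(2*r), so du = 2*cos(2*r) dr. When r = 0, u = 0; when r = pi/12, u = 1/2.
The integral becomes 2·∫ exp(u) du from 0 to 1/2, with antiderivative 2*exp(u).
Back in r: F(r) = 2*exp(sin(2*r)).
Then F(pi/12) - F(0) = (2*exp(1/2)) - (2) = -2 + 2*exp(1/2).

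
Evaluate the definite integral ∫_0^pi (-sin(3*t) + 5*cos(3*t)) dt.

-2/3

An antiderivative is F(t) = 5*sin(3*t)/3 + cos(3*t)/3.
Then F(pi) - F(0) = (-1/3) - (1/3) = -2/3.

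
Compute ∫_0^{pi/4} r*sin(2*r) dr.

1/4

Integrate by parts once (u = r, dv = sin(2*r) dr).
An antiderivative is F(r) = -r*cos(2*r)/2 + sin(2*r)/4.
Then F(pi/4) - F(0) = (1/4) - (0) = 1/4.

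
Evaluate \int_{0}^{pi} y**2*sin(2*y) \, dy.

Integrate by parts twice (u = y^2, dv = sin(2*y) dy).
An antiderivative is F(y) = -y**2*cos(2*y)/2 + y*sin(2*y)/2 + cos(2*y)/4.
Then F(pi) - F(0) = (1/4 - pi**2/2) - (1/4) = -pi**2/2.

-pi**2/2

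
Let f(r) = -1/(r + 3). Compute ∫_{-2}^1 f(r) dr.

An antiderivative is F(r) = -log(r + 3).
Then F(1) - F(-2) = (-log(4)) - (0) = -log(4).

-log(4)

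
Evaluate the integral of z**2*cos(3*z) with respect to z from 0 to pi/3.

-2*pi/27

Integrate by parts twice (u = z^2, dv = cos(3*z) dz).
An antiderivative is F(z) = z**2*sin(3*z)/3 + 2*z*cos(3*z)/9 - 2*sin(3*z)/27.
Then F(pi/3) - F(0) = (-2*pi/27) - (0) = -2*pi/27.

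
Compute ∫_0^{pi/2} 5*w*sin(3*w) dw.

-5/9

Integrate by parts once (u = w, dv = 5*sin(3*w) dw).
An antiderivative is F(w) = -5*w*cos(3*w)/3 + 5*sin(3*w)/9.
Then F(pi/2) - F(0) = (-5/9) - (0) = -5/9.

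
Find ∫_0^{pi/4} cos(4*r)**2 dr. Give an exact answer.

Use the identity cos^2(4*r) = (1 + cos(8*r))/2.
An antiderivative is F(r) = r/2 + sin(8*r)/16.
Then F(pi/4) - F(0) = (pi/8) - (0) = pi/8.

pi/8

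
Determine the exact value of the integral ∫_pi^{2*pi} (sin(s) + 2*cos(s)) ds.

-2

An antiderivative is F(s) = 2*sin(s) - cos(s).
Then F(2*pi) - F(pi) = (-1) - (1) = -2.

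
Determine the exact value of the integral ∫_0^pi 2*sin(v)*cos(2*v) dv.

-4/3

Use the identity sin(v)cos(2*v) = [sin(3*v) + sin(-v)]/2.
An antiderivative is F(v) = cos(v) - cos(3*v)/3.
Then F(pi) - F(0) = (-2/3) - (2/3) = -4/3.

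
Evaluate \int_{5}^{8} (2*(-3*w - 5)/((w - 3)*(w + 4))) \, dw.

Factor the denominator: w**2 + w - 12 = (w + 4)(w - 3).
Partial fractions: 2*(-3*w - 5)/((w - 3)*(w + 4)) = -2/(w + 4) - 4/(w - 3).
An antiderivative is F(w) = -4*log(w - 3) - 2*log(w + 4).
Then F(8) - F(5) = (-4*log(5) - 4*log(2) - 2*log(3)) - (-4*log(3) - 4*log(2)) = -4*log(5) + 2*log(3).

-4*log(5) + 2*log(3)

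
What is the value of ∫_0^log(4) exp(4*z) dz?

255/4

Let u = exp(z), so du = exp(z) dz. When z = 0, u = 1; when z = log(4), u = 4.
The integral becomes ∫ u**3 du from 1 to 4, with antiderivative u**4/4.
Back in z: F(z) = exp(4*z)/4.
Then F(log(4)) - F(0) = (64) - (1/4) = 255/4.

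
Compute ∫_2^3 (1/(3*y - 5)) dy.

2*log(2)/3

An antiderivative is F(y) = log(3*y - 5)/3.
Then F(3) - F(2) = (2*log(2)/3) - (0) = 2*log(2)/3.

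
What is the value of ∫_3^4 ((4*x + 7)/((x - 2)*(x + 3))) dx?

log(28/3)

Factor the denominator: x**2 + x - 6 = (x + 3)(x - 2).
Partial fractions: (4*x + 7)/((x - 2)*(x + 3)) = 1/(x + 3) + 3/(x - 2).
An antiderivative is F(x) = 3*log(x - 2) + log(x + 3).
Then F(4) - F(3) = (log(56)) - (log(6)) = log(28/3).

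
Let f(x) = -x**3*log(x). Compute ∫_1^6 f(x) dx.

Integrate by parts once (u = ln x, dv = -x**3 dx).
An antiderivative is F(x) = -x**4*(4*log(x) - 1)/16.
Then F(6) - F(1) = (-324*log(3) - 324*log(2) + 81) - (1/16) = -324*log(3) - 324*log(2) + 1295/16.

-324*log(3) - 324*log(2) + 1295/16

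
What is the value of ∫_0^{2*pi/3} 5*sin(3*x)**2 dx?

Use the identity sin^2(3*x) = (1 - cos(6*x))/2.
An antiderivative is F(x) = 5*x/2 - 5*sin(6*x)/12.
Then F(2*pi/3) - F(0) = (5*pi/3) - (0) = 5*pi/3.

5*pi/3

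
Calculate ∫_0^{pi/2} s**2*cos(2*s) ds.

Integrate by parts twice (u = s^2, dv = cos(2*s) ds).
An antiderivative is F(s) = s**2*sin(2*s)/2 + s*cos(2*s)/2 - sin(2*s)/4.
Then F(pi/2) - F(0) = (-pi/4) - (0) = -pi/4.

-pi/4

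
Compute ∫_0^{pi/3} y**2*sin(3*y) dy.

-4/27 + pi**2/27

Integrate by parts twice (u = y^2, dv = sin(3*y) dy).
An antiderivative is F(y) = -y**2*cos(3*y)/3 + 2*y*sin(3*y)/9 + 2*cos(3*y)/27.
Then F(pi/3) - F(0) = (-2/27 + pi**2/27) - (2/27) = -4/27 + pi**2/27.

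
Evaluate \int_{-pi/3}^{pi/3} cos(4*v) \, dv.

An antiderivative is F(v) = sin(4*v)/4.
Then F(pi/3) - F(-pi/3) = (-sqrt(3)/8) - (sqrt(3)/8) = -sqrt(3)/4.

-sqrt(3)/4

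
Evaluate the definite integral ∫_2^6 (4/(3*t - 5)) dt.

An antiderivative is F(t) = 4*log(3*t - 5)/3.
Then F(6) - F(2) = (4*log(13)/3) - (0) = 4*log(13)/3.

4*log(13)/3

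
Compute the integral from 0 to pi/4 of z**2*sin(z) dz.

Integrate by parts twice (u = z^2, dv = sin(z) dz).
An antiderivative is F(z) = -z**2*cos(z) + 2*z*sin(z) + 2*cos(z).
Then F(pi/4) - F(0) = (sqrt(2)*(-pi**2 + 8*pi + 32)/32) - (2) = -2 - sqrt(2)*pi**2/32 + sqrt(2)*pi/4 + sqrt(2).

-2 - sqrt(2)*pi**2/32 + sqrt(2)*pi/4 + sqrt(2)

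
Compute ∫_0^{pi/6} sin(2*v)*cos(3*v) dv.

-2/5 + 3*sqrt(3)/10

Use the identity sin(2*v)cos(3*v) = [sin(5*v) + sin(-v)]/2.
An antiderivative is F(v) = cos(v)/2 - cos(5*v)/10.
Then F(pi/6) - F(0) = (3*sqrt(3)/10) - (2/5) = -2/5 + 3*sqrt(3)/10.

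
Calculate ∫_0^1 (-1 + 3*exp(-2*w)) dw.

(-3 + exp(2))*exp(-2)/2

An antiderivative is F(w) = -w - 3*exp(-2*w)/2.
Then F(1) - F(0) = (-1 - 3*exp(-2)/2) - (-3/2) = (-3 + exp(2))*exp(-2)/2.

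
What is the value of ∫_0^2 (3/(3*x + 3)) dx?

log(3)

An antiderivative is F(x) = log(3*x + 3).
Then F(2) - F(0) = (log(9)) - (log(3)) = log(3).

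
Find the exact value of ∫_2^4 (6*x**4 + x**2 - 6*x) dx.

17596/15

By the power rule, an antiderivative is F(x) = 6*x**5/5 + x**3/3 - 3*x**2.
Then F(4) - F(2) = (18032/15) - (436/15) = 17596/15.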